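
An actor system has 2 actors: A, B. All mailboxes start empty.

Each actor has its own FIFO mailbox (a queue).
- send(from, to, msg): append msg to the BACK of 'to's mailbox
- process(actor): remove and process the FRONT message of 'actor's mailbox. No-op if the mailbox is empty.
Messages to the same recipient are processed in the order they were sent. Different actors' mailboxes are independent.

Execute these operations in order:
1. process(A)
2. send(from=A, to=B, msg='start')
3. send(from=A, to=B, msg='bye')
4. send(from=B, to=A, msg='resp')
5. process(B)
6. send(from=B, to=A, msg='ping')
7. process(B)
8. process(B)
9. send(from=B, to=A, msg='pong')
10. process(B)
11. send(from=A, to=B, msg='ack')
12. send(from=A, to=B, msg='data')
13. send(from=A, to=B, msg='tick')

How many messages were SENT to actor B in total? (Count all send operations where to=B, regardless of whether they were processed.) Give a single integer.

After 1 (process(A)): A:[] B:[]
After 2 (send(from=A, to=B, msg='start')): A:[] B:[start]
After 3 (send(from=A, to=B, msg='bye')): A:[] B:[start,bye]
After 4 (send(from=B, to=A, msg='resp')): A:[resp] B:[start,bye]
After 5 (process(B)): A:[resp] B:[bye]
After 6 (send(from=B, to=A, msg='ping')): A:[resp,ping] B:[bye]
After 7 (process(B)): A:[resp,ping] B:[]
After 8 (process(B)): A:[resp,ping] B:[]
After 9 (send(from=B, to=A, msg='pong')): A:[resp,ping,pong] B:[]
After 10 (process(B)): A:[resp,ping,pong] B:[]
After 11 (send(from=A, to=B, msg='ack')): A:[resp,ping,pong] B:[ack]
After 12 (send(from=A, to=B, msg='data')): A:[resp,ping,pong] B:[ack,data]
After 13 (send(from=A, to=B, msg='tick')): A:[resp,ping,pong] B:[ack,data,tick]

Answer: 5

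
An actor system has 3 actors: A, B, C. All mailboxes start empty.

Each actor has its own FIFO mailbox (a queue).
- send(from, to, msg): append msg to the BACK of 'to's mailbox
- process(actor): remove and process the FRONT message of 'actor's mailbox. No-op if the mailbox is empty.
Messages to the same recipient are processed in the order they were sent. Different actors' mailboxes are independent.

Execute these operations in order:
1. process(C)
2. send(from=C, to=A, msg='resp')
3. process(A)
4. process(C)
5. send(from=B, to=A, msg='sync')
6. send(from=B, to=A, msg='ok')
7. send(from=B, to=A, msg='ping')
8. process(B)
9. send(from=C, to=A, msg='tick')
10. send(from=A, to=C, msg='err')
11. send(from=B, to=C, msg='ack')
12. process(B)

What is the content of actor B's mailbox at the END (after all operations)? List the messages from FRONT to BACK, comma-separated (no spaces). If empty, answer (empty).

After 1 (process(C)): A:[] B:[] C:[]
After 2 (send(from=C, to=A, msg='resp')): A:[resp] B:[] C:[]
After 3 (process(A)): A:[] B:[] C:[]
After 4 (process(C)): A:[] B:[] C:[]
After 5 (send(from=B, to=A, msg='sync')): A:[sync] B:[] C:[]
After 6 (send(from=B, to=A, msg='ok')): A:[sync,ok] B:[] C:[]
After 7 (send(from=B, to=A, msg='ping')): A:[sync,ok,ping] B:[] C:[]
After 8 (process(B)): A:[sync,ok,ping] B:[] C:[]
After 9 (send(from=C, to=A, msg='tick')): A:[sync,ok,ping,tick] B:[] C:[]
After 10 (send(from=A, to=C, msg='err')): A:[sync,ok,ping,tick] B:[] C:[err]
After 11 (send(from=B, to=C, msg='ack')): A:[sync,ok,ping,tick] B:[] C:[err,ack]
After 12 (process(B)): A:[sync,ok,ping,tick] B:[] C:[err,ack]

Answer: (empty)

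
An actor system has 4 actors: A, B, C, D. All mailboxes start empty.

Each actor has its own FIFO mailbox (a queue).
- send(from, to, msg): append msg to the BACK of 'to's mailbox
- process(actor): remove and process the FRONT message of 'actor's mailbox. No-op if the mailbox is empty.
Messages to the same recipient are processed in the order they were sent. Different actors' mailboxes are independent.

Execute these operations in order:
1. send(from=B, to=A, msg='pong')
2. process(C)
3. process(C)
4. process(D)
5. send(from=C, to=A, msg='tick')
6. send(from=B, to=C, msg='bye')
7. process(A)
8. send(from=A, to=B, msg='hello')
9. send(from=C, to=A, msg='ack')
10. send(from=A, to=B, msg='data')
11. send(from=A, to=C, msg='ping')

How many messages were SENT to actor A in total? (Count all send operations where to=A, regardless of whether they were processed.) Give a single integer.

Answer: 3

Derivation:
After 1 (send(from=B, to=A, msg='pong')): A:[pong] B:[] C:[] D:[]
After 2 (process(C)): A:[pong] B:[] C:[] D:[]
After 3 (process(C)): A:[pong] B:[] C:[] D:[]
After 4 (process(D)): A:[pong] B:[] C:[] D:[]
After 5 (send(from=C, to=A, msg='tick')): A:[pong,tick] B:[] C:[] D:[]
After 6 (send(from=B, to=C, msg='bye')): A:[pong,tick] B:[] C:[bye] D:[]
After 7 (process(A)): A:[tick] B:[] C:[bye] D:[]
After 8 (send(from=A, to=B, msg='hello')): A:[tick] B:[hello] C:[bye] D:[]
After 9 (send(from=C, to=A, msg='ack')): A:[tick,ack] B:[hello] C:[bye] D:[]
After 10 (send(from=A, to=B, msg='data')): A:[tick,ack] B:[hello,data] C:[bye] D:[]
After 11 (send(from=A, to=C, msg='ping')): A:[tick,ack] B:[hello,data] C:[bye,ping] D:[]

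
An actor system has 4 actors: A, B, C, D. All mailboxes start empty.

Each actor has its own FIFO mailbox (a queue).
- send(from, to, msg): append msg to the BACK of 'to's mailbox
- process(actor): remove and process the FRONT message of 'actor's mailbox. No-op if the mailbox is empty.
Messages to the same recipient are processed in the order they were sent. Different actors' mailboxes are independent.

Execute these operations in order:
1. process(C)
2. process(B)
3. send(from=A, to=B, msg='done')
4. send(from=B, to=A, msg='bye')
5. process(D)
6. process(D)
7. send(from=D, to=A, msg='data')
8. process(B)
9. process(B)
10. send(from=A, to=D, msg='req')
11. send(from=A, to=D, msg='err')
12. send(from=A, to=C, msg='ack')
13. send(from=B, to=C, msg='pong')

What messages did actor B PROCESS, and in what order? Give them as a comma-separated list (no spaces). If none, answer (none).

After 1 (process(C)): A:[] B:[] C:[] D:[]
After 2 (process(B)): A:[] B:[] C:[] D:[]
After 3 (send(from=A, to=B, msg='done')): A:[] B:[done] C:[] D:[]
After 4 (send(from=B, to=A, msg='bye')): A:[bye] B:[done] C:[] D:[]
After 5 (process(D)): A:[bye] B:[done] C:[] D:[]
After 6 (process(D)): A:[bye] B:[done] C:[] D:[]
After 7 (send(from=D, to=A, msg='data')): A:[bye,data] B:[done] C:[] D:[]
After 8 (process(B)): A:[bye,data] B:[] C:[] D:[]
After 9 (process(B)): A:[bye,data] B:[] C:[] D:[]
After 10 (send(from=A, to=D, msg='req')): A:[bye,data] B:[] C:[] D:[req]
After 11 (send(from=A, to=D, msg='err')): A:[bye,data] B:[] C:[] D:[req,err]
After 12 (send(from=A, to=C, msg='ack')): A:[bye,data] B:[] C:[ack] D:[req,err]
After 13 (send(from=B, to=C, msg='pong')): A:[bye,data] B:[] C:[ack,pong] D:[req,err]

Answer: done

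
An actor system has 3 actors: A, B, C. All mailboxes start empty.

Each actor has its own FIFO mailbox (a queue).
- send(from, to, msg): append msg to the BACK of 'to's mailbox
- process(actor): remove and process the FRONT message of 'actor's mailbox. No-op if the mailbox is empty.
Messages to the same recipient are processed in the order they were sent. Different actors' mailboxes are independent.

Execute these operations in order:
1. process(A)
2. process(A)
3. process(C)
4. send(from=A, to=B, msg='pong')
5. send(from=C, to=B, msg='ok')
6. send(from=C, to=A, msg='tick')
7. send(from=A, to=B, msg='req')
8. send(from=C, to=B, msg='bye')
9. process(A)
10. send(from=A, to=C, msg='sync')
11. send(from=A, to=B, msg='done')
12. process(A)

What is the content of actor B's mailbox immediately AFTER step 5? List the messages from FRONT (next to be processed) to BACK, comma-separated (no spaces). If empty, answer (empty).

After 1 (process(A)): A:[] B:[] C:[]
After 2 (process(A)): A:[] B:[] C:[]
After 3 (process(C)): A:[] B:[] C:[]
After 4 (send(from=A, to=B, msg='pong')): A:[] B:[pong] C:[]
After 5 (send(from=C, to=B, msg='ok')): A:[] B:[pong,ok] C:[]

pong,ok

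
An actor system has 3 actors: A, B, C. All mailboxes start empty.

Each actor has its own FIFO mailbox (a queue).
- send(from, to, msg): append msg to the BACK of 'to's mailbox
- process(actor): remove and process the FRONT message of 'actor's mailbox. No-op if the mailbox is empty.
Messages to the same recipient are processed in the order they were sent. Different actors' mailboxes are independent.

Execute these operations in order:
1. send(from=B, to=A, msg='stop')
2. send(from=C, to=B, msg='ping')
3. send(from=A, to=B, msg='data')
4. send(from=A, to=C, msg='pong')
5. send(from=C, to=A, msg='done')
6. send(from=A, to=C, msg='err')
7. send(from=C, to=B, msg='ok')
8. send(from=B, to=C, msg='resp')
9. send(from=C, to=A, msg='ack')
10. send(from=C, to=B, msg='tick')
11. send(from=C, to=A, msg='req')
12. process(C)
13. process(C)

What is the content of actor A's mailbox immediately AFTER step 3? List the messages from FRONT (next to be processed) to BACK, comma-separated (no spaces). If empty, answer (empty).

After 1 (send(from=B, to=A, msg='stop')): A:[stop] B:[] C:[]
After 2 (send(from=C, to=B, msg='ping')): A:[stop] B:[ping] C:[]
After 3 (send(from=A, to=B, msg='data')): A:[stop] B:[ping,data] C:[]

stop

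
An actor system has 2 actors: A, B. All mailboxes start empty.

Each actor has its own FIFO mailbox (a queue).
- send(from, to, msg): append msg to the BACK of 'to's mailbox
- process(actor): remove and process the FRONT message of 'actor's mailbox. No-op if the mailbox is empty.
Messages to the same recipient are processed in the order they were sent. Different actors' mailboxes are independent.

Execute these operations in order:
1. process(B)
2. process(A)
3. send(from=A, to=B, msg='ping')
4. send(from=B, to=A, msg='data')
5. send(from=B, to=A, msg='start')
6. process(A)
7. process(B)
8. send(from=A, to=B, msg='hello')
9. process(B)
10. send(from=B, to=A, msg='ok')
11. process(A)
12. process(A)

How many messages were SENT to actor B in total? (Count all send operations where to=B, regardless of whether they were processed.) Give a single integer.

Answer: 2

Derivation:
After 1 (process(B)): A:[] B:[]
After 2 (process(A)): A:[] B:[]
After 3 (send(from=A, to=B, msg='ping')): A:[] B:[ping]
After 4 (send(from=B, to=A, msg='data')): A:[data] B:[ping]
After 5 (send(from=B, to=A, msg='start')): A:[data,start] B:[ping]
After 6 (process(A)): A:[start] B:[ping]
After 7 (process(B)): A:[start] B:[]
After 8 (send(from=A, to=B, msg='hello')): A:[start] B:[hello]
After 9 (process(B)): A:[start] B:[]
After 10 (send(from=B, to=A, msg='ok')): A:[start,ok] B:[]
After 11 (process(A)): A:[ok] B:[]
After 12 (process(A)): A:[] B:[]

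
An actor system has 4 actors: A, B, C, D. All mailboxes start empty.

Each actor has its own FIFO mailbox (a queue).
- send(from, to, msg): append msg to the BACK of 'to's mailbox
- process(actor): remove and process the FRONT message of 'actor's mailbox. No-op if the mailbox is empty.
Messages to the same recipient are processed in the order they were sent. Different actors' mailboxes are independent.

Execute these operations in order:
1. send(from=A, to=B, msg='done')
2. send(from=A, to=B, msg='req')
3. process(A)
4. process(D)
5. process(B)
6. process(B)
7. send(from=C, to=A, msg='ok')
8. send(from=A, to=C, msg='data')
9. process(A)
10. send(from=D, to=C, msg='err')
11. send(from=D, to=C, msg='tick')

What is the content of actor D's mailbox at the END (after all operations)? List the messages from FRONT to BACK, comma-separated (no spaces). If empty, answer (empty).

Answer: (empty)

Derivation:
After 1 (send(from=A, to=B, msg='done')): A:[] B:[done] C:[] D:[]
After 2 (send(from=A, to=B, msg='req')): A:[] B:[done,req] C:[] D:[]
After 3 (process(A)): A:[] B:[done,req] C:[] D:[]
After 4 (process(D)): A:[] B:[done,req] C:[] D:[]
After 5 (process(B)): A:[] B:[req] C:[] D:[]
After 6 (process(B)): A:[] B:[] C:[] D:[]
After 7 (send(from=C, to=A, msg='ok')): A:[ok] B:[] C:[] D:[]
After 8 (send(from=A, to=C, msg='data')): A:[ok] B:[] C:[data] D:[]
After 9 (process(A)): A:[] B:[] C:[data] D:[]
After 10 (send(from=D, to=C, msg='err')): A:[] B:[] C:[data,err] D:[]
After 11 (send(from=D, to=C, msg='tick')): A:[] B:[] C:[data,err,tick] D:[]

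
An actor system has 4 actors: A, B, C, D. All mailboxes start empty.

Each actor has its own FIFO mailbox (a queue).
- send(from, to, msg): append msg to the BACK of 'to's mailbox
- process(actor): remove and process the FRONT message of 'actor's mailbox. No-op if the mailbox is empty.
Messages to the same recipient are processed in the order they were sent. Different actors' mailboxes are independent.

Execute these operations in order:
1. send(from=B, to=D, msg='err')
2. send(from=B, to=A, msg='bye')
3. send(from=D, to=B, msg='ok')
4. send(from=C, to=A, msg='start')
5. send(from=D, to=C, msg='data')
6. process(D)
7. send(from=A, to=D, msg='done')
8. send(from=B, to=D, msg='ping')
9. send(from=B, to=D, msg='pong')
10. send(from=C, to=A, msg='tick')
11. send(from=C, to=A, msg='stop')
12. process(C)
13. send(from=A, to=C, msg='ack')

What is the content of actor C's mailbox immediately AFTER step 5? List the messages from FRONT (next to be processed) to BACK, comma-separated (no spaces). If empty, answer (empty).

After 1 (send(from=B, to=D, msg='err')): A:[] B:[] C:[] D:[err]
After 2 (send(from=B, to=A, msg='bye')): A:[bye] B:[] C:[] D:[err]
After 3 (send(from=D, to=B, msg='ok')): A:[bye] B:[ok] C:[] D:[err]
After 4 (send(from=C, to=A, msg='start')): A:[bye,start] B:[ok] C:[] D:[err]
After 5 (send(from=D, to=C, msg='data')): A:[bye,start] B:[ok] C:[data] D:[err]

data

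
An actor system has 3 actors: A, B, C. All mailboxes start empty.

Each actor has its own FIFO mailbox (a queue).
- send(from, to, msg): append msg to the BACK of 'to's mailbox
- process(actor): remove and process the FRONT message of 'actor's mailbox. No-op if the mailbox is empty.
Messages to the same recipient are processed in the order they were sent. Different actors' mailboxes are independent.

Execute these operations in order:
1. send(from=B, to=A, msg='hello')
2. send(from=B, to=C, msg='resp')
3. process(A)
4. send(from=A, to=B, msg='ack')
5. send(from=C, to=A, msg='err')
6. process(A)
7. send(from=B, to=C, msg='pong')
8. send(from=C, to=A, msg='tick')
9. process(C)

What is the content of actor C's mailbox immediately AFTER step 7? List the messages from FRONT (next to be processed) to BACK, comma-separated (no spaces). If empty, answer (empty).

After 1 (send(from=B, to=A, msg='hello')): A:[hello] B:[] C:[]
After 2 (send(from=B, to=C, msg='resp')): A:[hello] B:[] C:[resp]
After 3 (process(A)): A:[] B:[] C:[resp]
After 4 (send(from=A, to=B, msg='ack')): A:[] B:[ack] C:[resp]
After 5 (send(from=C, to=A, msg='err')): A:[err] B:[ack] C:[resp]
After 6 (process(A)): A:[] B:[ack] C:[resp]
After 7 (send(from=B, to=C, msg='pong')): A:[] B:[ack] C:[resp,pong]

resp,pong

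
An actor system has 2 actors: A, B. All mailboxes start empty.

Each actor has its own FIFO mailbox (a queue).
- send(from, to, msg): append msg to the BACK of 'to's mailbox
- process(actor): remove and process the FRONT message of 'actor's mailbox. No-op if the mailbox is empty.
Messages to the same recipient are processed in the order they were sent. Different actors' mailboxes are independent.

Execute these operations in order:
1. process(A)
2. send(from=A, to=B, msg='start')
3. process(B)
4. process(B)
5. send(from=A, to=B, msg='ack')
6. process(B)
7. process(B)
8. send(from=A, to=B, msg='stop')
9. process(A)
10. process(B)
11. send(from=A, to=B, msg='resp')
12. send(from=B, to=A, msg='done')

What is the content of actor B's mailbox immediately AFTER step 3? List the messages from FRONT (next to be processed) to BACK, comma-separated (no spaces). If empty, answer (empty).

After 1 (process(A)): A:[] B:[]
After 2 (send(from=A, to=B, msg='start')): A:[] B:[start]
After 3 (process(B)): A:[] B:[]

(empty)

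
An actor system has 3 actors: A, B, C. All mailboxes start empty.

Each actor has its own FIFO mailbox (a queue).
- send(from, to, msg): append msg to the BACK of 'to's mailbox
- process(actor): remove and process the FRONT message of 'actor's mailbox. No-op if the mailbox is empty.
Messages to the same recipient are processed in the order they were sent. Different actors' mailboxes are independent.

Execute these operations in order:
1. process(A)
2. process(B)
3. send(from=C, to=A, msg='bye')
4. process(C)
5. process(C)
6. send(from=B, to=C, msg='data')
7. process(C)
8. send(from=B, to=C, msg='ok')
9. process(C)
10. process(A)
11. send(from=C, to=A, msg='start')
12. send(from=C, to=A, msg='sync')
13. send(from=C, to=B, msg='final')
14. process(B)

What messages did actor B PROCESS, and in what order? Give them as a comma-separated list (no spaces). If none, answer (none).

After 1 (process(A)): A:[] B:[] C:[]
After 2 (process(B)): A:[] B:[] C:[]
After 3 (send(from=C, to=A, msg='bye')): A:[bye] B:[] C:[]
After 4 (process(C)): A:[bye] B:[] C:[]
After 5 (process(C)): A:[bye] B:[] C:[]
After 6 (send(from=B, to=C, msg='data')): A:[bye] B:[] C:[data]
After 7 (process(C)): A:[bye] B:[] C:[]
After 8 (send(from=B, to=C, msg='ok')): A:[bye] B:[] C:[ok]
After 9 (process(C)): A:[bye] B:[] C:[]
After 10 (process(A)): A:[] B:[] C:[]
After 11 (send(from=C, to=A, msg='start')): A:[start] B:[] C:[]
After 12 (send(from=C, to=A, msg='sync')): A:[start,sync] B:[] C:[]
After 13 (send(from=C, to=B, msg='final')): A:[start,sync] B:[final] C:[]
After 14 (process(B)): A:[start,sync] B:[] C:[]

Answer: final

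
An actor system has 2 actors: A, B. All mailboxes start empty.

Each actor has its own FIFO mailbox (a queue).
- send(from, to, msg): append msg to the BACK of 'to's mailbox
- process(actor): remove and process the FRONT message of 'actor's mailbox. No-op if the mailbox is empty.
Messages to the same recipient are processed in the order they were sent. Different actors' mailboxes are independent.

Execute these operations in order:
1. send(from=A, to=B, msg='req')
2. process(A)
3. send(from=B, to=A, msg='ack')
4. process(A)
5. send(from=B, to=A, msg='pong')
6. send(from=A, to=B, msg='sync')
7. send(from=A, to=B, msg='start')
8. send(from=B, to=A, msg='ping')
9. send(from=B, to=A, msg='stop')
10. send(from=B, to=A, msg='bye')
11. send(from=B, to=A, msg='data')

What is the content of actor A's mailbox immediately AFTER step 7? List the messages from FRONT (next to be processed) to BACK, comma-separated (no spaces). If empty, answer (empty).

After 1 (send(from=A, to=B, msg='req')): A:[] B:[req]
After 2 (process(A)): A:[] B:[req]
After 3 (send(from=B, to=A, msg='ack')): A:[ack] B:[req]
After 4 (process(A)): A:[] B:[req]
After 5 (send(from=B, to=A, msg='pong')): A:[pong] B:[req]
After 6 (send(from=A, to=B, msg='sync')): A:[pong] B:[req,sync]
After 7 (send(from=A, to=B, msg='start')): A:[pong] B:[req,sync,start]

pong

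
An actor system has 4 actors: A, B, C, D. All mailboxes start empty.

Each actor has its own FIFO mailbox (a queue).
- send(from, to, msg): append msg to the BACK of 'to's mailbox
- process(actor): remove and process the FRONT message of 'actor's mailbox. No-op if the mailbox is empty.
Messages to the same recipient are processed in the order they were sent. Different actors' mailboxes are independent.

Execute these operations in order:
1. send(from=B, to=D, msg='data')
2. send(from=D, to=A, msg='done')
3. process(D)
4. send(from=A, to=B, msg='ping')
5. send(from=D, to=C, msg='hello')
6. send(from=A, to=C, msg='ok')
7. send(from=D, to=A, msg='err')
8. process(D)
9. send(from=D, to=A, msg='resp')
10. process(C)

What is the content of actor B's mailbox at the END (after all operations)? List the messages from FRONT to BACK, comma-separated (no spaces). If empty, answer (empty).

After 1 (send(from=B, to=D, msg='data')): A:[] B:[] C:[] D:[data]
After 2 (send(from=D, to=A, msg='done')): A:[done] B:[] C:[] D:[data]
After 3 (process(D)): A:[done] B:[] C:[] D:[]
After 4 (send(from=A, to=B, msg='ping')): A:[done] B:[ping] C:[] D:[]
After 5 (send(from=D, to=C, msg='hello')): A:[done] B:[ping] C:[hello] D:[]
After 6 (send(from=A, to=C, msg='ok')): A:[done] B:[ping] C:[hello,ok] D:[]
After 7 (send(from=D, to=A, msg='err')): A:[done,err] B:[ping] C:[hello,ok] D:[]
After 8 (process(D)): A:[done,err] B:[ping] C:[hello,ok] D:[]
After 9 (send(from=D, to=A, msg='resp')): A:[done,err,resp] B:[ping] C:[hello,ok] D:[]
After 10 (process(C)): A:[done,err,resp] B:[ping] C:[ok] D:[]

Answer: ping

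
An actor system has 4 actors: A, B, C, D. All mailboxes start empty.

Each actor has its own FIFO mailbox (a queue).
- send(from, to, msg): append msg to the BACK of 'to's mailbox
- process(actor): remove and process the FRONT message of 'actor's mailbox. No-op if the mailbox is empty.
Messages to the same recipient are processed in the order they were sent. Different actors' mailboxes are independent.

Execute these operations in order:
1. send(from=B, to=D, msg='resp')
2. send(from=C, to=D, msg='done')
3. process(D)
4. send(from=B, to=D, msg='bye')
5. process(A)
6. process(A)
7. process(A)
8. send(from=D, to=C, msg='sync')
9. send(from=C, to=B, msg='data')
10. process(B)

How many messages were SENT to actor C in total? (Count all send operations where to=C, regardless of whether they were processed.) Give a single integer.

After 1 (send(from=B, to=D, msg='resp')): A:[] B:[] C:[] D:[resp]
After 2 (send(from=C, to=D, msg='done')): A:[] B:[] C:[] D:[resp,done]
After 3 (process(D)): A:[] B:[] C:[] D:[done]
After 4 (send(from=B, to=D, msg='bye')): A:[] B:[] C:[] D:[done,bye]
After 5 (process(A)): A:[] B:[] C:[] D:[done,bye]
After 6 (process(A)): A:[] B:[] C:[] D:[done,bye]
After 7 (process(A)): A:[] B:[] C:[] D:[done,bye]
After 8 (send(from=D, to=C, msg='sync')): A:[] B:[] C:[sync] D:[done,bye]
After 9 (send(from=C, to=B, msg='data')): A:[] B:[data] C:[sync] D:[done,bye]
After 10 (process(B)): A:[] B:[] C:[sync] D:[done,bye]

Answer: 1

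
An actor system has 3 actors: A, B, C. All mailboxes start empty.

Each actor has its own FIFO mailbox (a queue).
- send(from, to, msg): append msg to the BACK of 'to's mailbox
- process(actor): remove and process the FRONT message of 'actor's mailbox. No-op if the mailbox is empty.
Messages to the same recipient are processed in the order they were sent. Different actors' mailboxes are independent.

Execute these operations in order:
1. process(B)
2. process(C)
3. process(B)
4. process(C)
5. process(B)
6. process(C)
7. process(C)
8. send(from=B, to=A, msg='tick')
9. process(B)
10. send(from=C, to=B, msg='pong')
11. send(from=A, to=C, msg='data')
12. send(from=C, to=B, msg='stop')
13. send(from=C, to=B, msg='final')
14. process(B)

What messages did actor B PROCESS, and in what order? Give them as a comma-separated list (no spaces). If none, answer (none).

After 1 (process(B)): A:[] B:[] C:[]
After 2 (process(C)): A:[] B:[] C:[]
After 3 (process(B)): A:[] B:[] C:[]
After 4 (process(C)): A:[] B:[] C:[]
After 5 (process(B)): A:[] B:[] C:[]
After 6 (process(C)): A:[] B:[] C:[]
After 7 (process(C)): A:[] B:[] C:[]
After 8 (send(from=B, to=A, msg='tick')): A:[tick] B:[] C:[]
After 9 (process(B)): A:[tick] B:[] C:[]
After 10 (send(from=C, to=B, msg='pong')): A:[tick] B:[pong] C:[]
After 11 (send(from=A, to=C, msg='data')): A:[tick] B:[pong] C:[data]
After 12 (send(from=C, to=B, msg='stop')): A:[tick] B:[pong,stop] C:[data]
After 13 (send(from=C, to=B, msg='final')): A:[tick] B:[pong,stop,final] C:[data]
After 14 (process(B)): A:[tick] B:[stop,final] C:[data]

Answer: pong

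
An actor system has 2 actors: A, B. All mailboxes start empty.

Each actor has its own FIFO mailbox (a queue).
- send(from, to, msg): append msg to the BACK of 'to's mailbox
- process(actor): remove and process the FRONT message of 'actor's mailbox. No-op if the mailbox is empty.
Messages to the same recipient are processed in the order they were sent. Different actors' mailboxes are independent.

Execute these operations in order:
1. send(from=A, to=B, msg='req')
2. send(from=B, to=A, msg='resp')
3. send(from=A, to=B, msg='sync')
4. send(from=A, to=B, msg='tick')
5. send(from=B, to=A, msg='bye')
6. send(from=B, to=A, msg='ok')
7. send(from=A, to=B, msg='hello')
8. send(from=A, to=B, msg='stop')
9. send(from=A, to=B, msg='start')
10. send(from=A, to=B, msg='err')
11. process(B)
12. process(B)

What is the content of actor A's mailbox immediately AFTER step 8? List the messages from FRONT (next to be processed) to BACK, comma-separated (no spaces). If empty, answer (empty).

After 1 (send(from=A, to=B, msg='req')): A:[] B:[req]
After 2 (send(from=B, to=A, msg='resp')): A:[resp] B:[req]
After 3 (send(from=A, to=B, msg='sync')): A:[resp] B:[req,sync]
After 4 (send(from=A, to=B, msg='tick')): A:[resp] B:[req,sync,tick]
After 5 (send(from=B, to=A, msg='bye')): A:[resp,bye] B:[req,sync,tick]
After 6 (send(from=B, to=A, msg='ok')): A:[resp,bye,ok] B:[req,sync,tick]
After 7 (send(from=A, to=B, msg='hello')): A:[resp,bye,ok] B:[req,sync,tick,hello]
After 8 (send(from=A, to=B, msg='stop')): A:[resp,bye,ok] B:[req,sync,tick,hello,stop]

resp,bye,ok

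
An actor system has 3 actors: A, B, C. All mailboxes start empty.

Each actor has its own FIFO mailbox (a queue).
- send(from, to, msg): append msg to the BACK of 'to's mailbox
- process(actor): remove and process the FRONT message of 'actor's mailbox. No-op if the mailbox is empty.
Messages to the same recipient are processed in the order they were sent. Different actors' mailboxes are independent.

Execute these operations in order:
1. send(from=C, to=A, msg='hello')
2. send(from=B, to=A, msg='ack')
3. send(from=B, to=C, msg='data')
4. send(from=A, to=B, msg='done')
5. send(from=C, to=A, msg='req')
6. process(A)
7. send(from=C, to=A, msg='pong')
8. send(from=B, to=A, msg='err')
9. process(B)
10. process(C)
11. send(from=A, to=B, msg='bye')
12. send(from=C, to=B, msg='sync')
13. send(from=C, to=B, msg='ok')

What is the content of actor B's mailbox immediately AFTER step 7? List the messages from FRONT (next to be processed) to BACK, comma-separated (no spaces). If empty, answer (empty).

After 1 (send(from=C, to=A, msg='hello')): A:[hello] B:[] C:[]
After 2 (send(from=B, to=A, msg='ack')): A:[hello,ack] B:[] C:[]
After 3 (send(from=B, to=C, msg='data')): A:[hello,ack] B:[] C:[data]
After 4 (send(from=A, to=B, msg='done')): A:[hello,ack] B:[done] C:[data]
After 5 (send(from=C, to=A, msg='req')): A:[hello,ack,req] B:[done] C:[data]
After 6 (process(A)): A:[ack,req] B:[done] C:[data]
After 7 (send(from=C, to=A, msg='pong')): A:[ack,req,pong] B:[done] C:[data]

done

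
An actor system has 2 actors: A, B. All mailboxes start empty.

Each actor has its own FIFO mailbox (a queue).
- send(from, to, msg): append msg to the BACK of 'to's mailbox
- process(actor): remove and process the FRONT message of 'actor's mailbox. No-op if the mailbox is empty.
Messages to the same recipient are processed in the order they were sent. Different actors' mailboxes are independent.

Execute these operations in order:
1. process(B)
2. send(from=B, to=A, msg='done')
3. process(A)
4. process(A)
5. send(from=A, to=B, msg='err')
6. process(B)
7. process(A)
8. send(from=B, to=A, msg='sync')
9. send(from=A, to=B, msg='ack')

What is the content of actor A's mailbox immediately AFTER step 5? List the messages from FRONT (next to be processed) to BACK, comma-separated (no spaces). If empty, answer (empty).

After 1 (process(B)): A:[] B:[]
After 2 (send(from=B, to=A, msg='done')): A:[done] B:[]
After 3 (process(A)): A:[] B:[]
After 4 (process(A)): A:[] B:[]
After 5 (send(from=A, to=B, msg='err')): A:[] B:[err]

(empty)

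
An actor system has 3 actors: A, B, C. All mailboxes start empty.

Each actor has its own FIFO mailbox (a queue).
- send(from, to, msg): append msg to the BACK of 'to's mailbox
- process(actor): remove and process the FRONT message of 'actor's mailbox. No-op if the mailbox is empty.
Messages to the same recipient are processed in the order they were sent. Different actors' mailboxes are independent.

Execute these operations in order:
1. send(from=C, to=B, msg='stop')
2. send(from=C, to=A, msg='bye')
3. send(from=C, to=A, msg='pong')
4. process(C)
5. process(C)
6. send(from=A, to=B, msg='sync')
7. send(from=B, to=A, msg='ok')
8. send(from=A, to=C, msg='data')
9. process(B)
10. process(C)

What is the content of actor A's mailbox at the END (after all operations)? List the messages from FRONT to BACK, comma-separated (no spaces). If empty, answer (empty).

After 1 (send(from=C, to=B, msg='stop')): A:[] B:[stop] C:[]
After 2 (send(from=C, to=A, msg='bye')): A:[bye] B:[stop] C:[]
After 3 (send(from=C, to=A, msg='pong')): A:[bye,pong] B:[stop] C:[]
After 4 (process(C)): A:[bye,pong] B:[stop] C:[]
After 5 (process(C)): A:[bye,pong] B:[stop] C:[]
After 6 (send(from=A, to=B, msg='sync')): A:[bye,pong] B:[stop,sync] C:[]
After 7 (send(from=B, to=A, msg='ok')): A:[bye,pong,ok] B:[stop,sync] C:[]
After 8 (send(from=A, to=C, msg='data')): A:[bye,pong,ok] B:[stop,sync] C:[data]
After 9 (process(B)): A:[bye,pong,ok] B:[sync] C:[data]
After 10 (process(C)): A:[bye,pong,ok] B:[sync] C:[]

Answer: bye,pong,ok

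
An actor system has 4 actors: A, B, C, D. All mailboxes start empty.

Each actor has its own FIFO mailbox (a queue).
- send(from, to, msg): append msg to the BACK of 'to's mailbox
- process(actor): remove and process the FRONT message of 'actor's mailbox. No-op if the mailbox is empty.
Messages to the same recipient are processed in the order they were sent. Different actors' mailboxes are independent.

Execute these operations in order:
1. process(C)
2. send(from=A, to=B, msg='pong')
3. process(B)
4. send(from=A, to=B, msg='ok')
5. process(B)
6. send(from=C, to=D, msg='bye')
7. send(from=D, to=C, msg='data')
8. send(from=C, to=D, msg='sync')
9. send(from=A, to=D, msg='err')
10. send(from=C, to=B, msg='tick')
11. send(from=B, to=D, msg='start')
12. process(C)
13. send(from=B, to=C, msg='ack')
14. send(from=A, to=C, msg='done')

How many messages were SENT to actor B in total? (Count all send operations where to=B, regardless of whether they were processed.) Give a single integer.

After 1 (process(C)): A:[] B:[] C:[] D:[]
After 2 (send(from=A, to=B, msg='pong')): A:[] B:[pong] C:[] D:[]
After 3 (process(B)): A:[] B:[] C:[] D:[]
After 4 (send(from=A, to=B, msg='ok')): A:[] B:[ok] C:[] D:[]
After 5 (process(B)): A:[] B:[] C:[] D:[]
After 6 (send(from=C, to=D, msg='bye')): A:[] B:[] C:[] D:[bye]
After 7 (send(from=D, to=C, msg='data')): A:[] B:[] C:[data] D:[bye]
After 8 (send(from=C, to=D, msg='sync')): A:[] B:[] C:[data] D:[bye,sync]
After 9 (send(from=A, to=D, msg='err')): A:[] B:[] C:[data] D:[bye,sync,err]
After 10 (send(from=C, to=B, msg='tick')): A:[] B:[tick] C:[data] D:[bye,sync,err]
After 11 (send(from=B, to=D, msg='start')): A:[] B:[tick] C:[data] D:[bye,sync,err,start]
After 12 (process(C)): A:[] B:[tick] C:[] D:[bye,sync,err,start]
After 13 (send(from=B, to=C, msg='ack')): A:[] B:[tick] C:[ack] D:[bye,sync,err,start]
After 14 (send(from=A, to=C, msg='done')): A:[] B:[tick] C:[ack,done] D:[bye,sync,err,start]

Answer: 3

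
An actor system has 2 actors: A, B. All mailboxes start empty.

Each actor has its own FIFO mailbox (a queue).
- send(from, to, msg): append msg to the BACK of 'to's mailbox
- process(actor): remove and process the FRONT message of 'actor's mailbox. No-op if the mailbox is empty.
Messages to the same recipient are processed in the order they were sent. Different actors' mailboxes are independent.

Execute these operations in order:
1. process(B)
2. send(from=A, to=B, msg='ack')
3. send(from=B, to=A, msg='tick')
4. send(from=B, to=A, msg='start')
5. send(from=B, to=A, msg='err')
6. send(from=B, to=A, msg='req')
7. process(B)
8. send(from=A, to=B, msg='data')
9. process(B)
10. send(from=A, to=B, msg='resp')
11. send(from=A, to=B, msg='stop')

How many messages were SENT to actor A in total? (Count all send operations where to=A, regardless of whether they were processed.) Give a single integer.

After 1 (process(B)): A:[] B:[]
After 2 (send(from=A, to=B, msg='ack')): A:[] B:[ack]
After 3 (send(from=B, to=A, msg='tick')): A:[tick] B:[ack]
After 4 (send(from=B, to=A, msg='start')): A:[tick,start] B:[ack]
After 5 (send(from=B, to=A, msg='err')): A:[tick,start,err] B:[ack]
After 6 (send(from=B, to=A, msg='req')): A:[tick,start,err,req] B:[ack]
After 7 (process(B)): A:[tick,start,err,req] B:[]
After 8 (send(from=A, to=B, msg='data')): A:[tick,start,err,req] B:[data]
After 9 (process(B)): A:[tick,start,err,req] B:[]
After 10 (send(from=A, to=B, msg='resp')): A:[tick,start,err,req] B:[resp]
After 11 (send(from=A, to=B, msg='stop')): A:[tick,start,err,req] B:[resp,stop]

Answer: 4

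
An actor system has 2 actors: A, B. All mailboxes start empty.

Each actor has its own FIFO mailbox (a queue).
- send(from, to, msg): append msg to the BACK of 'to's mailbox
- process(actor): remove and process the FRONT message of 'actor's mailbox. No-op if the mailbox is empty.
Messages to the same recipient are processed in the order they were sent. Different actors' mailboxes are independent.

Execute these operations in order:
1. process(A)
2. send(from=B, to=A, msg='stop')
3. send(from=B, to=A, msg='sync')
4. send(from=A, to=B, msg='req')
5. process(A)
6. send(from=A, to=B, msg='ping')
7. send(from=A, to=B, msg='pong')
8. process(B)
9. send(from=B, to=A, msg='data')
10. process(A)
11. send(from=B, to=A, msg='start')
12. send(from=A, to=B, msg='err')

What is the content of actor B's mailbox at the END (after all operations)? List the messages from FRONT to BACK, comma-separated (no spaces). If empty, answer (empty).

Answer: ping,pong,err

Derivation:
After 1 (process(A)): A:[] B:[]
After 2 (send(from=B, to=A, msg='stop')): A:[stop] B:[]
After 3 (send(from=B, to=A, msg='sync')): A:[stop,sync] B:[]
After 4 (send(from=A, to=B, msg='req')): A:[stop,sync] B:[req]
After 5 (process(A)): A:[sync] B:[req]
After 6 (send(from=A, to=B, msg='ping')): A:[sync] B:[req,ping]
After 7 (send(from=A, to=B, msg='pong')): A:[sync] B:[req,ping,pong]
After 8 (process(B)): A:[sync] B:[ping,pong]
After 9 (send(from=B, to=A, msg='data')): A:[sync,data] B:[ping,pong]
After 10 (process(A)): A:[data] B:[ping,pong]
After 11 (send(from=B, to=A, msg='start')): A:[data,start] B:[ping,pong]
After 12 (send(from=A, to=B, msg='err')): A:[data,start] B:[ping,pong,err]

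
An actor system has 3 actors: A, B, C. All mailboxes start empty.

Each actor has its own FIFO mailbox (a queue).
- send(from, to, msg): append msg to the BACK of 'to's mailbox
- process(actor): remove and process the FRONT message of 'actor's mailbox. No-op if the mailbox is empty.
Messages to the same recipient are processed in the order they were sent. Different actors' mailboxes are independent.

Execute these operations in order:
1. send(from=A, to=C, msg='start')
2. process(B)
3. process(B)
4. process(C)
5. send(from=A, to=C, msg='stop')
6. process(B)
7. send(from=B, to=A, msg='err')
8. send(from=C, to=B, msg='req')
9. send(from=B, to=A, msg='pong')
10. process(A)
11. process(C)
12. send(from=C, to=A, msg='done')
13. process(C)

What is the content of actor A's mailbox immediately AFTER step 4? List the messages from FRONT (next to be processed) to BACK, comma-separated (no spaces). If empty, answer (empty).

After 1 (send(from=A, to=C, msg='start')): A:[] B:[] C:[start]
After 2 (process(B)): A:[] B:[] C:[start]
After 3 (process(B)): A:[] B:[] C:[start]
After 4 (process(C)): A:[] B:[] C:[]

(empty)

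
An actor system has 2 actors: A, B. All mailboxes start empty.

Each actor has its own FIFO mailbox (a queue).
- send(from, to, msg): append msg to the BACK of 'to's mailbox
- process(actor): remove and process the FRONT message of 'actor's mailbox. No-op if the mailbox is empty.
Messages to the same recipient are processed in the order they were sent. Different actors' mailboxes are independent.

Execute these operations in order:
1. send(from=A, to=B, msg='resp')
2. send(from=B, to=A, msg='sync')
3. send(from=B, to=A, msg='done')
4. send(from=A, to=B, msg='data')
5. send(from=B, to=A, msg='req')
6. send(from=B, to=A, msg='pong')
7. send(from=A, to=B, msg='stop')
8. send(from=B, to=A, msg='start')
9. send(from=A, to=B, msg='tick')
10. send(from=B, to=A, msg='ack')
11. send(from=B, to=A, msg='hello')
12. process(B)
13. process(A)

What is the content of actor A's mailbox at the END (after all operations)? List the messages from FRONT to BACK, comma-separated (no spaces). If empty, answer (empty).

Answer: done,req,pong,start,ack,hello

Derivation:
After 1 (send(from=A, to=B, msg='resp')): A:[] B:[resp]
After 2 (send(from=B, to=A, msg='sync')): A:[sync] B:[resp]
After 3 (send(from=B, to=A, msg='done')): A:[sync,done] B:[resp]
After 4 (send(from=A, to=B, msg='data')): A:[sync,done] B:[resp,data]
After 5 (send(from=B, to=A, msg='req')): A:[sync,done,req] B:[resp,data]
After 6 (send(from=B, to=A, msg='pong')): A:[sync,done,req,pong] B:[resp,data]
After 7 (send(from=A, to=B, msg='stop')): A:[sync,done,req,pong] B:[resp,data,stop]
After 8 (send(from=B, to=A, msg='start')): A:[sync,done,req,pong,start] B:[resp,data,stop]
After 9 (send(from=A, to=B, msg='tick')): A:[sync,done,req,pong,start] B:[resp,data,stop,tick]
After 10 (send(from=B, to=A, msg='ack')): A:[sync,done,req,pong,start,ack] B:[resp,data,stop,tick]
After 11 (send(from=B, to=A, msg='hello')): A:[sync,done,req,pong,start,ack,hello] B:[resp,data,stop,tick]
After 12 (process(B)): A:[sync,done,req,pong,start,ack,hello] B:[data,stop,tick]
After 13 (process(A)): A:[done,req,pong,start,ack,hello] B:[data,stop,tick]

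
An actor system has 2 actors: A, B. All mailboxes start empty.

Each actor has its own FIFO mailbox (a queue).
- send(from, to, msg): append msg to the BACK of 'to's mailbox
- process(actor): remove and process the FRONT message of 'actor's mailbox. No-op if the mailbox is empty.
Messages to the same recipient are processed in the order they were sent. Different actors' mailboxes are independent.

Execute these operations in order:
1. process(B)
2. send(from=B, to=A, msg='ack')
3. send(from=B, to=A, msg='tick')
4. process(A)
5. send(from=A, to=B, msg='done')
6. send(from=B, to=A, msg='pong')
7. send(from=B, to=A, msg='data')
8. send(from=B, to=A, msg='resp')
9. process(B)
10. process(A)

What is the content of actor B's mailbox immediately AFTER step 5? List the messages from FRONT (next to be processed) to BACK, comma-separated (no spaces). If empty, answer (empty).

After 1 (process(B)): A:[] B:[]
After 2 (send(from=B, to=A, msg='ack')): A:[ack] B:[]
After 3 (send(from=B, to=A, msg='tick')): A:[ack,tick] B:[]
After 4 (process(A)): A:[tick] B:[]
After 5 (send(from=A, to=B, msg='done')): A:[tick] B:[done]

done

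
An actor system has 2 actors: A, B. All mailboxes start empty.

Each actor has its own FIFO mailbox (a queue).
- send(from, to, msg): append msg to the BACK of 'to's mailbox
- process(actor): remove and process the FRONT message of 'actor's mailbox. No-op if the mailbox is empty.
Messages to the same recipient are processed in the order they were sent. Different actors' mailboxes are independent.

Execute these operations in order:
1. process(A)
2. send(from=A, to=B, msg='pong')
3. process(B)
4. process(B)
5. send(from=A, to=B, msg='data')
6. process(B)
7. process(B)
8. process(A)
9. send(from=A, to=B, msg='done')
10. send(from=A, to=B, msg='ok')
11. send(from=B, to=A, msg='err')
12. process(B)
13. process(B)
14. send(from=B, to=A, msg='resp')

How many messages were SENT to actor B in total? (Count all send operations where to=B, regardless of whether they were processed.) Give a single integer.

After 1 (process(A)): A:[] B:[]
After 2 (send(from=A, to=B, msg='pong')): A:[] B:[pong]
After 3 (process(B)): A:[] B:[]
After 4 (process(B)): A:[] B:[]
After 5 (send(from=A, to=B, msg='data')): A:[] B:[data]
After 6 (process(B)): A:[] B:[]
After 7 (process(B)): A:[] B:[]
After 8 (process(A)): A:[] B:[]
After 9 (send(from=A, to=B, msg='done')): A:[] B:[done]
After 10 (send(from=A, to=B, msg='ok')): A:[] B:[done,ok]
After 11 (send(from=B, to=A, msg='err')): A:[err] B:[done,ok]
After 12 (process(B)): A:[err] B:[ok]
After 13 (process(B)): A:[err] B:[]
After 14 (send(from=B, to=A, msg='resp')): A:[err,resp] B:[]

Answer: 4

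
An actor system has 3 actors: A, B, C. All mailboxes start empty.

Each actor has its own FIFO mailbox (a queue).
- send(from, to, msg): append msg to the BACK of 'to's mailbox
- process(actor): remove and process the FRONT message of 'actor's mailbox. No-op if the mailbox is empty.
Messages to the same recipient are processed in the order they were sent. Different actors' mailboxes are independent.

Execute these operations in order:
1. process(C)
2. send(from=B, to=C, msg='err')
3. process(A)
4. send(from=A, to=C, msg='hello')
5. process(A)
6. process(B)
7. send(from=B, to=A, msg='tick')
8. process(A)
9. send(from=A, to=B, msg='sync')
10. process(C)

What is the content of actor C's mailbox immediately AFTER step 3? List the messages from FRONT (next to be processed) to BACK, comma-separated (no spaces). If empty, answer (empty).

After 1 (process(C)): A:[] B:[] C:[]
After 2 (send(from=B, to=C, msg='err')): A:[] B:[] C:[err]
After 3 (process(A)): A:[] B:[] C:[err]

err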